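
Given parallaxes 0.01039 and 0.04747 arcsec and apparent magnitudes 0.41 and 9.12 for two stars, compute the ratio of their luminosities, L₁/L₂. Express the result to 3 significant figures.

L₁/L₂ = 63600

d₁ = 1/p₁ = 1/0.01039″ = 96.246 pc; d₂ = 1/p₂ = 1/0.04747″ = 21.066 pc.
M₁ = m₁ − 5 log₁₀ d₁ + 5 = 0.41 − 9.9169 + 5 = -4.5069.
M₂ = 9.12 − 6.6179 + 5 = 7.5021.
L₁/L₂ = 10^(0.4(M₂ − M₁)) = 10^(0.4 × 12.0090) = 10^4.80360 = 63621.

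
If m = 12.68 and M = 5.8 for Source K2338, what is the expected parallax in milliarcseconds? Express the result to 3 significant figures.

4.21 mas

m − M = 12.68 − 5.8 = 6.88.
d = 10^((m−M)/5 + 1) = 10^2.376 = 237.68 pc.
p = 1/d = 1/237.68 = 0.0042073 arcsec = 4.2073 mas.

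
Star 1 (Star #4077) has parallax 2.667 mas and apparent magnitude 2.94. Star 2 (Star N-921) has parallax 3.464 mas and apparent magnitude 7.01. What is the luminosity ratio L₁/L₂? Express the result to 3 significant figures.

d₁ = 1/p₁ = 1/0.002667″ = 374.95 pc; d₂ = 1/p₂ = 1/0.003464″ = 288.68 pc.
M₁ = m₁ − 5 log₁₀ d₁ + 5 = 2.94 − 12.8699 + 5 = -4.9299.
M₂ = 7.01 − 12.3021 + 5 = -0.2921.
L₁/L₂ = 10^(0.4(M₂ − M₁)) = 10^(0.4 × 4.6378) = 10^1.85512 = 71.634.

L₁/L₂ = 71.6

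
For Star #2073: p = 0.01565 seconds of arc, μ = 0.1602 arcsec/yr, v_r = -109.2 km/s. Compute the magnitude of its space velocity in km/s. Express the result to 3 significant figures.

119 km/s

d = 1/p = 1/0.01565″ = 63.898 pc.
v_t = 4.740 μ d = 4.740 × 0.1602 × 63.898 = 48.521 km/s.
v = √(v_r² + v_t²) = √((-109.2)² + 48.521²) = √14278.9 = 119.49 km/s.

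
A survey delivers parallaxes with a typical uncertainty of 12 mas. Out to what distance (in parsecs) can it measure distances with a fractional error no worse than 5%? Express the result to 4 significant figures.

4.167 pc

σ_d/d = σ_p/p, so the condition is σ_p/p ≤ 0.05, i.e. p ≥ σ_p/0.05.
p_min = 12/0.05 = 240 mas = 0.24 arcsec.
d_max = 1/p_min = 1/0.24 = 4.1667 pc.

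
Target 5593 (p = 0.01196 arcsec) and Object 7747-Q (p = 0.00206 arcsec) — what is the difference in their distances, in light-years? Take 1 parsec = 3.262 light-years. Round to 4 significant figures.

d_A = 1/0.01196″ = 83.612 pc; d_B = 1/0.002060″ = 485.44 pc.
|d_B − d_A| = |485.44 − 83.612| = 401.83 pc = 401.83 × 3.262 ly = 1310.8 ly.

1311 ly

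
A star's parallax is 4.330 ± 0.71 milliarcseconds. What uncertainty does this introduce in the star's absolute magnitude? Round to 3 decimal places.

σ_M = 0.356 mag

M = m − 5 log₁₀ d + 5 = m + 5 log₁₀ p + 5, so ∂M/∂p = 5/(p ln 10).
σ_M = (5/ln 10) · (σ_p/p) = 2.1715 × 0.71/4.330 = 2.1715 × 0.16397 = 0.35606.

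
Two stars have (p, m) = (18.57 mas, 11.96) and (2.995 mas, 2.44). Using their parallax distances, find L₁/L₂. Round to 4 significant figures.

d₁ = 1/p₁ = 1/0.01857″ = 53.85 pc; d₂ = 1/p₂ = 1/0.002995″ = 333.89 pc.
M₁ = m₁ − 5 log₁₀ d₁ + 5 = 11.96 − 8.6559 + 5 = 8.3041.
M₂ = 2.44 − 12.6180 + 5 = -5.1780.
L₁/L₂ = 10^(0.4(M₂ − M₁)) = 10^(0.4 × (-13.4821)) = 10^(-5.39284) = 0.0000040472.

L₁/L₂ = 4.047 × 10^-6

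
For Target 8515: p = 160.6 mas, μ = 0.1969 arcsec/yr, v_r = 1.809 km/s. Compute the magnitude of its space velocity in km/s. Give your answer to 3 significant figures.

d = 1/p = 1/0.1606″ = 6.2267 pc.
v_t = 4.740 μ d = 4.740 × 0.1969 × 6.2267 = 5.8114 km/s.
v = √(v_r² + v_t²) = √(1.809² + 5.8114²) = √37.0449 = 6.0865 km/s.

6.09 km/s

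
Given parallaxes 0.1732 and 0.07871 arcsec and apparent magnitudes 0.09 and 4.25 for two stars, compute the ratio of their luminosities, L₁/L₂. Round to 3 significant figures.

d₁ = 1/p₁ = 1/0.1732″ = 5.7737 pc; d₂ = 1/p₂ = 1/0.07871″ = 12.705 pc.
M₁ = m₁ − 5 log₁₀ d₁ + 5 = 0.09 − 3.8073 + 5 = 1.2827.
M₂ = 4.25 − 5.5199 + 5 = 3.7301.
L₁/L₂ = 10^(0.4(M₂ − M₁)) = 10^(0.4 × 2.4474) = 10^0.97896 = 9.5271.

L₁/L₂ = 9.53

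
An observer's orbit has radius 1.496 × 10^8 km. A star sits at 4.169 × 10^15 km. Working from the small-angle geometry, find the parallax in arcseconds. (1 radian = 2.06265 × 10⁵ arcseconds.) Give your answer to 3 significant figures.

θ ≈ B/d = (1.496 × 10^8) / (4.169 × 10^15) = 3.5884 × 10^-8 rad.
In arcseconds: 3.5884 × 10^-8 × 206265 = 0.0074016″.

0.00740 arcsec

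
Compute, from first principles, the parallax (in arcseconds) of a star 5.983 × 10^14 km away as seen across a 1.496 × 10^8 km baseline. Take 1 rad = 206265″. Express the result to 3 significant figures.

0.0516 arcsec

θ ≈ B/d = (1.496 × 10^8) / (5.983 × 10^14) = 2.5004 × 10^-7 rad.
In arcseconds: 2.5004 × 10^-7 × 206265 = 0.051575″.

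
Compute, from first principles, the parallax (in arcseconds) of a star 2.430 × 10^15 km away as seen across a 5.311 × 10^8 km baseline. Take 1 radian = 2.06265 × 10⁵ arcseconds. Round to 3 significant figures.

0.0451 arcsec

θ ≈ B/d = (5.311 × 10^8) / (2.430 × 10^15) = 2.1856 × 10^-7 rad.
In arcseconds: 2.1856 × 10^-7 × 206265 = 0.045081″.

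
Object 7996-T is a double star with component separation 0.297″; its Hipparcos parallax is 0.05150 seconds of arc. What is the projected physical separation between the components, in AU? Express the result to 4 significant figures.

d = 1/p = 1/0.05150″ = 19.417 pc.
At distance d (pc), an angle of θ arcsec spans θ·d AU: s = 0.297 × 19.417 = 5.7668 AU.

5.767 AU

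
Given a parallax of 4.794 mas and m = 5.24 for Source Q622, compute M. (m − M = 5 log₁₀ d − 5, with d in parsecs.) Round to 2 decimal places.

M = -1.36

d = 1/p = 1/0.004794″ = 208.59 pc.
m − M = 5 log₁₀(208.59) − 5 = 11.5965 − 5 = 6.5965.
M = m − (m − M) = 5.24 − 6.5965 = -1.36.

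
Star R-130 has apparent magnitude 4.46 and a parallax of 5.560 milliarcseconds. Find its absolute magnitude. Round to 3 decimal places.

M = -1.815

d = 1/p = 1/0.005560″ = 179.86 pc.
m − M = 5 log₁₀(179.86) − 5 = 11.2747 − 5 = 6.2747.
M = m − (m − M) = 4.46 − 6.2747 = -1.815.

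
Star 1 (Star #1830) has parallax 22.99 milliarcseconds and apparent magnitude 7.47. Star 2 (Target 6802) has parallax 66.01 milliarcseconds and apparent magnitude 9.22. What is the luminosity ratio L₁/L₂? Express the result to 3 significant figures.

d₁ = 1/p₁ = 1/0.02299″ = 43.497 pc; d₂ = 1/p₂ = 1/0.06601″ = 15.149 pc.
M₁ = m₁ − 5 log₁₀ d₁ + 5 = 7.47 − 8.1923 + 5 = 4.2777.
M₂ = 9.22 − 5.9019 + 5 = 8.3181.
L₁/L₂ = 10^(0.4(M₂ − M₁)) = 10^(0.4 × 4.0404) = 10^1.61616 = 41.32.

L₁/L₂ = 41.3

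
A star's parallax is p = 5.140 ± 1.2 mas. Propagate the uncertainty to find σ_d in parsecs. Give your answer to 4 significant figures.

d = 1/p, so σ_d = σ_p / p².
σ_d = 0.00120 / (0.005140)² = 0.00120 / 0.00002642 = 45.42 pc.

45.42 pc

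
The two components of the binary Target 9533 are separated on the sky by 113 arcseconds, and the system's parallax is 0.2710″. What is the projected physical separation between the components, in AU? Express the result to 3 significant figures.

417 AU

d = 1/p = 1/0.2710″ = 3.69 pc.
At distance d (pc), an angle of θ arcsec spans θ·d AU: s = 113 × 3.69 = 416.97 AU.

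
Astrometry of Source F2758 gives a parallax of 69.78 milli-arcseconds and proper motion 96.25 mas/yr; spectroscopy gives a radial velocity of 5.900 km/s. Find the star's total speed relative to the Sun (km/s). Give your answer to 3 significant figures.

d = 1/p = 1/0.06978″ = 14.331 pc.
μ = 96.25 mas/yr = 0.09625 ″/yr.
v_t = 4.740 μ d = 4.740 × 0.09625 × 14.331 = 6.5382 km/s.
v = √(v_r² + v_t²) = √(5.900² + 6.5382²) = √77.5581 = 8.8067 km/s.

8.81 km/s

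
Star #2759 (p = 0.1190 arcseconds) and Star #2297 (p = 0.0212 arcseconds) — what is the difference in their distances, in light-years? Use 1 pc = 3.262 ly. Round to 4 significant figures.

d_A = 1/0.1190″ = 8.4034 pc; d_B = 1/0.02120″ = 47.17 pc.
|d_B − d_A| = |47.17 − 8.4034| = 38.767 pc = 38.767 × 3.262 ly = 126.46 ly.

126.5 ly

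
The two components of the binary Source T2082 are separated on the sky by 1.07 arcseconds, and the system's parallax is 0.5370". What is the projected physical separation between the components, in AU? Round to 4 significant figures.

d = 1/p = 1/0.5370″ = 1.8622 pc.
At distance d (pc), an angle of θ arcsec spans θ·d AU: s = 1.07 × 1.8622 = 1.9926 AU.

1.993 AU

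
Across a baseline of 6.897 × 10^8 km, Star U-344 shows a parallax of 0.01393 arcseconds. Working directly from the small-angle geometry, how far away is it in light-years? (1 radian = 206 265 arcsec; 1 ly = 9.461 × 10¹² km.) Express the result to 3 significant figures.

θ = 0.01393″ = 0.01393/206265 = 6.7534 × 10^-8 rad.
d = B/θ = (6.897 × 10^8) / (6.7534 × 10^-8) = 1.0213 × 10^16 km = (1.0213 × 10^16) / (9.461 × 10^12) ly = 1079.5 ly.

1080 ly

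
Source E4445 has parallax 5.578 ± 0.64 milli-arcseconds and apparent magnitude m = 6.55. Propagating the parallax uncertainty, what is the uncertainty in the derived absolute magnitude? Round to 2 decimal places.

M = m − 5 log₁₀ d + 5 = m + 5 log₁₀ p + 5, so ∂M/∂p = 5/(p ln 10).
σ_M = (5/ln 10) · (σ_p/p) = 2.1715 × 0.64/5.578 = 2.1715 × 0.11474 = 0.24916.

σ_M = 0.25 mag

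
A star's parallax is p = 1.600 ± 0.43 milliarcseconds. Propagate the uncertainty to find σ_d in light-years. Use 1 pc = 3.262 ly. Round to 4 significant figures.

547.9 ly

d = 1/p, so σ_d = σ_p / p².
σ_d = 0.000430 / (0.001600)² = 0.000430 / 0.00000256 = 167.97 pc = 167.97 × 3.262 ly = 547.92 ly.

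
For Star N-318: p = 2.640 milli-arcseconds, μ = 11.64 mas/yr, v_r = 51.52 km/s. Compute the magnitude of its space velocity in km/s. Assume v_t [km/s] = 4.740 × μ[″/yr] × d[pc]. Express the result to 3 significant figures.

d = 1/p = 1/0.002640″ = 378.79 pc.
μ = 11.64 mas/yr = 0.01164 ″/yr.
v_t = 4.740 μ d = 4.740 × 0.01164 × 378.79 = 20.899 km/s.
v = √(v_r² + v_t²) = √(51.52² + 20.899²) = √3091.08 = 55.597 km/s.

55.6 km/s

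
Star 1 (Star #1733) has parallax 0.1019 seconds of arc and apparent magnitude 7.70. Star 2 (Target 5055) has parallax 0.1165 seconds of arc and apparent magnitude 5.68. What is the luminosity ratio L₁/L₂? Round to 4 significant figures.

d₁ = 1/p₁ = 1/0.1019″ = 9.8135 pc; d₂ = 1/p₂ = 1/0.1165″ = 8.5837 pc.
M₁ = m₁ − 5 log₁₀ d₁ + 5 = 7.70 − 4.9591 + 5 = 7.7409.
M₂ = 5.68 − 4.6684 + 5 = 6.0116.
L₁/L₂ = 10^(0.4(M₂ − M₁)) = 10^(0.4 × (-1.7293)) = 10^(-0.69172) = 0.20337.

L₁/L₂ = 0.2034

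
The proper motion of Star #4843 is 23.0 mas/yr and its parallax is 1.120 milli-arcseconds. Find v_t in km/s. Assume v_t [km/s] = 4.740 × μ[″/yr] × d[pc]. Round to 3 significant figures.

d = 1/p = 1/0.001120″ = 892.86 pc.
μ = 23.0 mas/yr = 0.0230 ″/yr.
v_t = 4.74 × μ × d = 4.74 × 0.0230 × 892.86 = 97.34 km/s.

97.3 km/s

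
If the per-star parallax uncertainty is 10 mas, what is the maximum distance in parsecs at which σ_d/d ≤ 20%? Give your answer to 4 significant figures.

σ_d/d = σ_p/p, so the condition is σ_p/p ≤ 0.20, i.e. p ≥ σ_p/0.20.
p_min = 10/0.20 = 50 mas = 0.05 arcsec.
d_max = 1/p_min = 1/0.05 = 20 pc.

20.00 pc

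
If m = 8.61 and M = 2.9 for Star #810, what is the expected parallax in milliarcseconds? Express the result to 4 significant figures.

7.211 mas

m − M = 8.61 − 2.9 = 5.71.
d = 10^((m−M)/5 + 1) = 10^2.142 = 138.68 pc.
p = 1/d = 1/138.68 = 0.0072108 arcsec = 7.2108 mas.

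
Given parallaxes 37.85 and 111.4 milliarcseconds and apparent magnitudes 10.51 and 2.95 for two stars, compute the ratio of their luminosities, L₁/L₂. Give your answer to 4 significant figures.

d₁ = 1/p₁ = 1/0.03785″ = 26.42 pc; d₂ = 1/p₂ = 1/0.1114″ = 8.9767 pc.
M₁ = m₁ − 5 log₁₀ d₁ + 5 = 10.51 − 7.1097 + 5 = 8.4003.
M₂ = 2.95 − 4.7656 + 5 = 3.1844.
L₁/L₂ = 10^(0.4(M₂ − M₁)) = 10^(0.4 × (-5.2159)) = 10^(-2.08636) = 0.0081967.

L₁/L₂ = 0.008197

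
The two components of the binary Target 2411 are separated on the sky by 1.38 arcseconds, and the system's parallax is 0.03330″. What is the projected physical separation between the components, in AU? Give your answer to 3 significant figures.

d = 1/p = 1/0.03330″ = 30.03 pc.
At distance d (pc), an angle of θ arcsec spans θ·d AU: s = 1.38 × 30.03 = 41.441 AU.

41.4 AU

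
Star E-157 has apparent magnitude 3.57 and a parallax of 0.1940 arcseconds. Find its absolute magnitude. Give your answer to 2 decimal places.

M = 5.01

d = 1/p = 1/0.1940″ = 5.1546 pc.
m − M = 5 log₁₀(5.1546) − 5 = 3.5610 − 5 = -1.4390.
M = m − (m − M) = 3.57 − (-1.4390) = 5.01.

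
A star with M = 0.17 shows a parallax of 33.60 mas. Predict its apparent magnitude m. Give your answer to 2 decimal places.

m = 2.54

d = 1/p = 1/0.03360″ = 29.762 pc.
m − M = 5 log₁₀ d − 5 = 5 log₁₀(29.762) − 5 = 7.3683 − 5 = 2.3683.
m = M + (m − M) = 0.17 + 2.3683 = 2.54.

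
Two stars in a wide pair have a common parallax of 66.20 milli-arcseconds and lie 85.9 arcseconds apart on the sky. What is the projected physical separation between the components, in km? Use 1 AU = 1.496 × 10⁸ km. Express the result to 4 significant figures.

1.941 × 10^11 km

d = 1/p = 1/0.06620″ = 15.106 pc.
At distance d (pc), an angle of θ arcsec spans θ·d AU: s = 85.9 × 15.106 = 1297.6 AU.
= 1297.6 × 1.496 × 10⁸ km = 1.9412 × 10^11 km.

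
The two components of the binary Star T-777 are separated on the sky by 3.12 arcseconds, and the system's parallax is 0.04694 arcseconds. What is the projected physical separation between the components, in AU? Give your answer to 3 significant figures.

d = 1/p = 1/0.04694″ = 21.304 pc.
At distance d (pc), an angle of θ arcsec spans θ·d AU: s = 3.12 × 21.304 = 66.468 AU.

66.5 AU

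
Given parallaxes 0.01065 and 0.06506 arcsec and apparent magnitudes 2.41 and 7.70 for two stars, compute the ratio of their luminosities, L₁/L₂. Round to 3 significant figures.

L₁/L₂ = 4870

d₁ = 1/p₁ = 1/0.01065″ = 93.897 pc; d₂ = 1/p₂ = 1/0.06506″ = 15.37 pc.
M₁ = m₁ − 5 log₁₀ d₁ + 5 = 2.41 − 9.8633 + 5 = -2.4533.
M₂ = 7.70 − 5.9334 + 5 = 6.7666.
L₁/L₂ = 10^(0.4(M₂ − M₁)) = 10^(0.4 × 9.2199) = 10^3.68796 = 4874.8.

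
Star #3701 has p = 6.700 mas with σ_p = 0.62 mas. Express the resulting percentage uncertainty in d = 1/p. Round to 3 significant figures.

9.25%

For d = 1/p, |σ_d/d| = |σ_p/p|.
σ_p/p = 0.62 / 6.700 = 0.092537 = 9.2537%.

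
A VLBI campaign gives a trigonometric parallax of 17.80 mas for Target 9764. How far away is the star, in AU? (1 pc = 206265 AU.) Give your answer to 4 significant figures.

p = 17.80 mas = 0.01780 arcsec.
d = 1/p = 1/0.01780 = 56.18 pc.
In AU: 56.18 × 206265 = 1.1588 × 10^7 AU.

1.159 × 10^7 AU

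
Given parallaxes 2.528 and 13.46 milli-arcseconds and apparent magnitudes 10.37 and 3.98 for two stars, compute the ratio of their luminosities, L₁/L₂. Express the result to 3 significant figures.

L₁/L₂ = 0.0788

d₁ = 1/p₁ = 1/0.002528″ = 395.57 pc; d₂ = 1/p₂ = 1/0.01346″ = 74.294 pc.
M₁ = m₁ − 5 log₁₀ d₁ + 5 = 10.37 − 12.9861 + 5 = 2.3839.
M₂ = 3.98 − 9.3548 + 5 = -0.3748.
L₁/L₂ = 10^(0.4(M₂ − M₁)) = 10^(0.4 × (-2.7587)) = 10^(-1.10348) = 0.078799.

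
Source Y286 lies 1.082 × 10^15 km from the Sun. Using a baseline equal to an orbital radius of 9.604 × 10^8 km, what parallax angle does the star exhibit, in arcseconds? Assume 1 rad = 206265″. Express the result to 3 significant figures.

0.183 arcsec

θ ≈ B/d = (9.604 × 10^8) / (1.082 × 10^15) = 8.8762 × 10^-7 rad.
In arcseconds: 8.8762 × 10^-7 × 206265 = 0.18308″.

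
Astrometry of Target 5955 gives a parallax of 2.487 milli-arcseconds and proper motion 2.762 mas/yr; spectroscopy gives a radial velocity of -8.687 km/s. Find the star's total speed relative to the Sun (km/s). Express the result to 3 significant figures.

d = 1/p = 1/0.002487″ = 402.09 pc.
μ = 2.762 mas/yr = 0.002762 ″/yr.
v_t = 4.740 μ d = 4.740 × 0.002762 × 402.09 = 5.2641 km/s.
v = √(v_r² + v_t²) = √((-8.687)² + 5.2641²) = √103.175 = 10.158 km/s.

10.2 km/s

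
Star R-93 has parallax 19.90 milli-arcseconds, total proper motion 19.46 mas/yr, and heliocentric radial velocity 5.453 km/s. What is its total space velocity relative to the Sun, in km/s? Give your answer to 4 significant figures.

7.157 km/s

d = 1/p = 1/0.01990″ = 50.251 pc.
μ = 19.46 mas/yr = 0.01946 ″/yr.
v_t = 4.740 μ d = 4.740 × 0.01946 × 50.251 = 4.6352 km/s.
v = √(v_r² + v_t²) = √(5.453² + 4.6352²) = √51.2203 = 7.1568 km/s.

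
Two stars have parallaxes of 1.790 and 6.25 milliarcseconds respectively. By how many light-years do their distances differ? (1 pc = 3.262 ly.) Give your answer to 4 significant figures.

d_A = 1/0.001790″ = 558.66 pc; d_B = 1/0.006250″ = 160 pc.
|d_B − d_A| = |160 − 558.66| = 398.66 pc = 398.66 × 3.262 ly = 1300.4 ly.

1300 ly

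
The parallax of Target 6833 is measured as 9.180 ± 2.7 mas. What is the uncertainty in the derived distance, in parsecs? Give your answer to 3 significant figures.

d = 1/p, so σ_d = σ_p / p².
σ_d = 0.00270 / (0.009180)² = 0.00270 / 0.000084272 = 32.039 pc.

32.0 pc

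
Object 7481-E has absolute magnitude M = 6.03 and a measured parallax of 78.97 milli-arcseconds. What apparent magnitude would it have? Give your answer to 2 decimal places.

d = 1/p = 1/0.07897″ = 12.663 pc.
m − M = 5 log₁₀ d − 5 = 5 log₁₀(12.663) − 5 = 5.5127 − 5 = 0.5127.
m = M + (m − M) = 6.03 + 0.5127 = 6.54.

m = 6.54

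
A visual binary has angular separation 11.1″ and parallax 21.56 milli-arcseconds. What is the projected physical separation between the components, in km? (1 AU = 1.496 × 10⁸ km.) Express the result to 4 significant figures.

7.702 × 10^10 km

d = 1/p = 1/0.02156″ = 46.382 pc.
At distance d (pc), an angle of θ arcsec spans θ·d AU: s = 11.1 × 46.382 = 514.84 AU.
= 514.84 × 1.496 × 10⁸ km = 7.7020 × 10^10 km.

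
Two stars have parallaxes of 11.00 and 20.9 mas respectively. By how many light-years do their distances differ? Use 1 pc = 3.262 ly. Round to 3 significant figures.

140 ly

d_A = 1/0.01100″ = 90.909 pc; d_B = 1/0.02090″ = 47.847 pc.
|d_B − d_A| = |47.847 − 90.909| = 43.062 pc = 43.062 × 3.262 ly = 140.47 ly.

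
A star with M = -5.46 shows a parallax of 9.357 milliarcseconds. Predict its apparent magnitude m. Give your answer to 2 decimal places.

d = 1/p = 1/0.009357″ = 106.87 pc.
m − M = 5 log₁₀ d − 5 = 5 log₁₀(106.87) − 5 = 10.1443 − 5 = 5.1443.
m = M + (m − M) = -5.46 + 5.1443 = -0.32.

m = -0.32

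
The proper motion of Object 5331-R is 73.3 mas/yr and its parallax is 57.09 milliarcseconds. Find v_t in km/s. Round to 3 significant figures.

6.09 km/s

d = 1/p = 1/0.05709″ = 17.516 pc.
μ = 73.3 mas/yr = 0.0733 ″/yr.
v_t = 4.74 × μ × d = 4.74 × 0.0733 × 17.516 = 6.0858 km/s.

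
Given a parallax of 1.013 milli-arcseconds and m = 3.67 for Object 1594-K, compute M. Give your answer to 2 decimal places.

M = -6.30

d = 1/p = 1/0.001013″ = 987.17 pc.
m − M = 5 log₁₀(987.17) − 5 = 14.9720 − 5 = 9.9720.
M = m − (m − M) = 3.67 − 9.9720 = -6.30.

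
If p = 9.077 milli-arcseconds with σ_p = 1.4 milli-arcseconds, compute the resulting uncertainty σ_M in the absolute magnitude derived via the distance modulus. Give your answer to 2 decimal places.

σ_M = 0.33 mag

M = m − 5 log₁₀ d + 5 = m + 5 log₁₀ p + 5, so ∂M/∂p = 5/(p ln 10).
σ_M = (5/ln 10) · (σ_p/p) = 2.1715 × 1.4/9.077 = 2.1715 × 0.15424 = 0.33493.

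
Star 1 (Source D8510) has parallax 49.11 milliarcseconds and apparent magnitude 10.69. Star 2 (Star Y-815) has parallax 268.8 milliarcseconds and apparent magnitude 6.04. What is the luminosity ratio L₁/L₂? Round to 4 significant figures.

L₁/L₂ = 0.4135

d₁ = 1/p₁ = 1/0.04911″ = 20.362 pc; d₂ = 1/p₂ = 1/0.2688″ = 3.7202 pc.
M₁ = m₁ − 5 log₁₀ d₁ + 5 = 10.69 − 6.5441 + 5 = 9.1459.
M₂ = 6.04 − 2.8528 + 5 = 8.1872.
L₁/L₂ = 10^(0.4(M₂ − M₁)) = 10^(0.4 × (-0.9587)) = 10^(-0.38348) = 0.41354.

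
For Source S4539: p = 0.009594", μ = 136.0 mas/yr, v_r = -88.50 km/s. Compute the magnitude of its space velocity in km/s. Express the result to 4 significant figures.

111.1 km/s

d = 1/p = 1/0.009594″ = 104.23 pc.
μ = 136.0 mas/yr = 0.1360 ″/yr.
v_t = 4.740 μ d = 4.740 × 0.1360 × 104.23 = 67.191 km/s.
v = √(v_r² + v_t²) = √((-88.50)² + 67.191²) = √12346.9 = 111.12 km/s.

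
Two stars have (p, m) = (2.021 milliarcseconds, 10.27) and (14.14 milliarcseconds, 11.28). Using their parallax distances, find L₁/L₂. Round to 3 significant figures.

d₁ = 1/p₁ = 1/0.002021″ = 494.8 pc; d₂ = 1/p₂ = 1/0.01414″ = 70.721 pc.
M₁ = m₁ − 5 log₁₀ d₁ + 5 = 10.27 − 13.4721 + 5 = 1.7979.
M₂ = 11.28 − 9.2477 + 5 = 7.0323.
L₁/L₂ = 10^(0.4(M₂ − M₁)) = 10^(0.4 × 5.2344) = 10^2.09376 = 124.1.

L₁/L₂ = 124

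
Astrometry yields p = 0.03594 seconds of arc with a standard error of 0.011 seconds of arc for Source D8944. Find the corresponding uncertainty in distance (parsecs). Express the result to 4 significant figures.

d = 1/p, so σ_d = σ_p / p².
σ_d = 0.0110 / (0.03594)² = 0.0110 / 0.0012917 = 8.5159 pc.

8.516 pc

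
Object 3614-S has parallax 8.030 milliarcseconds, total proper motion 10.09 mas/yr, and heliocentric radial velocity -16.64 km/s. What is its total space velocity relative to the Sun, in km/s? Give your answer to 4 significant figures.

d = 1/p = 1/0.008030″ = 124.53 pc.
μ = 10.09 mas/yr = 0.01009 ″/yr.
v_t = 4.740 μ d = 4.740 × 0.01009 × 124.53 = 5.9558 km/s.
v = √(v_r² + v_t²) = √((-16.64)² + 5.9558²) = √312.361 = 17.674 km/s.

17.67 km/s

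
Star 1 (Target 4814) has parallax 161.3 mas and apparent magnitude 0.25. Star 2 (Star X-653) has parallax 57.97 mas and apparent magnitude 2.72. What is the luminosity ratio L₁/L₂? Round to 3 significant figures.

L₁/L₂ = 1.26

d₁ = 1/p₁ = 1/0.1613″ = 6.1996 pc; d₂ = 1/p₂ = 1/0.05797″ = 17.25 pc.
M₁ = m₁ − 5 log₁₀ d₁ + 5 = 0.25 − 3.9618 + 5 = 1.2882.
M₂ = 2.72 − 6.1839 + 5 = 1.5361.
L₁/L₂ = 10^(0.4(M₂ − M₁)) = 10^(0.4 × 0.2479) = 10^0.09916 = 1.2565.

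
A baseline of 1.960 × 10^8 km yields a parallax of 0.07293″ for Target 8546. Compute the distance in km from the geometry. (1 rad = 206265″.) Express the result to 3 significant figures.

θ = 0.07293″ = 0.07293/206265 = 3.5357 × 10^-7 rad.
d = B/θ = (1.960 × 10^8) / (3.5357 × 10^-7) = 5.5435 × 10^14 km.

5.54 × 10^14 km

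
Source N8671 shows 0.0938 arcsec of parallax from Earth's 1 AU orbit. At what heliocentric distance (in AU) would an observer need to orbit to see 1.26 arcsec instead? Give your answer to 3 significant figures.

13.4 AU

Parallax scales linearly with baseline: p ∝ B, so B = p_target / p_Earth × 1 AU.
B = 1.26 / 0.0938 = 13.433 AU.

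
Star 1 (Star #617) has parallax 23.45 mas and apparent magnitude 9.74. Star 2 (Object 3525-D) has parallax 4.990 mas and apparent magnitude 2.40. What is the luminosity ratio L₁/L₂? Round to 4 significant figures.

L₁/L₂ = 5.247 × 10^-5

d₁ = 1/p₁ = 1/0.02345″ = 42.644 pc; d₂ = 1/p₂ = 1/0.004990″ = 200.4 pc.
M₁ = m₁ − 5 log₁₀ d₁ + 5 = 9.74 − 8.1493 + 5 = 6.5907.
M₂ = 2.40 − 11.5095 + 5 = -4.1095.
L₁/L₂ = 10^(0.4(M₂ − M₁)) = 10^(0.4 × (-10.7002)) = 10^(-4.28008) = 0.000052471.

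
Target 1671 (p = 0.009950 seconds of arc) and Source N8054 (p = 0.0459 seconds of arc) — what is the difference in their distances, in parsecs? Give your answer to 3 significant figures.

d_A = 1/0.009950″ = 100.5 pc; d_B = 1/0.04590″ = 21.786 pc.
|d_B − d_A| = |21.786 − 100.5| = 78.714 pc.

78.7 pc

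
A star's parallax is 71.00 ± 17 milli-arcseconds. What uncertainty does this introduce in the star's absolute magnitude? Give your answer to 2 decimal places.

σ_M = 0.52 mag

M = m − 5 log₁₀ d + 5 = m + 5 log₁₀ p + 5, so ∂M/∂p = 5/(p ln 10).
σ_M = (5/ln 10) · (σ_p/p) = 2.1715 × 17/71.00 = 2.1715 × 0.23944 = 0.51994.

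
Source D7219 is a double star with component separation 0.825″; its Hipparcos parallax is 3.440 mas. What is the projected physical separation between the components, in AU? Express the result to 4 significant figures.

d = 1/p = 1/0.003440″ = 290.7 pc.
At distance d (pc), an angle of θ arcsec spans θ·d AU: s = 0.825 × 290.7 = 239.83 AU.

239.8 AU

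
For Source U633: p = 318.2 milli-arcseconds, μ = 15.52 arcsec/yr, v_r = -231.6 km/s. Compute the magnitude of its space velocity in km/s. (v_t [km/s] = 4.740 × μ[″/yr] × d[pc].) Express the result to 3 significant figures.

327 km/s

d = 1/p = 1/0.3182″ = 3.1427 pc.
v_t = 4.740 μ d = 4.740 × 15.52 × 3.1427 = 231.19 km/s.
v = √(v_r² + v_t²) = √((-231.6)² + 231.19²) = √107087 = 327.24 km/s.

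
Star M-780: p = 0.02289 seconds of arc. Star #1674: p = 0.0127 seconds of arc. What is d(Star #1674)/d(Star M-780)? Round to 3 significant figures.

1.80

Since d = 1/p, d_B/d_A = p_A/p_B.
= 0.02289 / 0.0127 = 1.8024.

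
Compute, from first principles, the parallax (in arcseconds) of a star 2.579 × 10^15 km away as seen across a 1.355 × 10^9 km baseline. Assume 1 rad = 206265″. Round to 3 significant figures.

θ ≈ B/d = (1.355 × 10^9) / (2.579 × 10^15) = 5.2540 × 10^-7 rad.
In arcseconds: 5.2540 × 10^-7 × 206265 = 0.10837″.

0.108 arcsec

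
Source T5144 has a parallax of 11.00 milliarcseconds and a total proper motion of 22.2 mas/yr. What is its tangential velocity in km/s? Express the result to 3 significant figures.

9.57 km/s

d = 1/p = 1/0.01100″ = 90.909 pc.
μ = 22.2 mas/yr = 0.0222 ″/yr.
v_t = 4.74 × μ × d = 4.74 × 0.0222 × 90.909 = 9.5662 km/s.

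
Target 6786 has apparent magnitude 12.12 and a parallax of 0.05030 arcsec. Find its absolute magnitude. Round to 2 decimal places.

M = 10.63

d = 1/p = 1/0.05030″ = 19.881 pc.
m − M = 5 log₁₀(19.881) − 5 = 6.4922 − 5 = 1.4922.
M = m − (m − M) = 12.12 − 1.4922 = 10.63.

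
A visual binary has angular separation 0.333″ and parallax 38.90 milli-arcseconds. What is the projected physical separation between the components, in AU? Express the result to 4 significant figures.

8.560 AU

d = 1/p = 1/0.03890″ = 25.707 pc.
At distance d (pc), an angle of θ arcsec spans θ·d AU: s = 0.333 × 25.707 = 8.5604 AU.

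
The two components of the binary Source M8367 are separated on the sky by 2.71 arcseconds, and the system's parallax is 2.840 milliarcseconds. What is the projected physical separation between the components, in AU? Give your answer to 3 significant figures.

954 AU

d = 1/p = 1/0.002840″ = 352.11 pc.
At distance d (pc), an angle of θ arcsec spans θ·d AU: s = 2.71 × 352.11 = 954.22 AU.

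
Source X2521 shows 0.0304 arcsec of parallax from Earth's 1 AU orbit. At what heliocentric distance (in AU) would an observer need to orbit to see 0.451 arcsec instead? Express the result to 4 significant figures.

Parallax scales linearly with baseline: p ∝ B, so B = p_target / p_Earth × 1 AU.
B = 0.451 / 0.0304 = 14.836 AU.

14.84 AU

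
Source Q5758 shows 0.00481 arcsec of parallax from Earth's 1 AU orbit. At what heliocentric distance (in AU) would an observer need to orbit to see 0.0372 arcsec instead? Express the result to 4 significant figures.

7.734 AU

Parallax scales linearly with baseline: p ∝ B, so B = p_target / p_Earth × 1 AU.
B = 0.0372 / 0.00481 = 7.7339 AU.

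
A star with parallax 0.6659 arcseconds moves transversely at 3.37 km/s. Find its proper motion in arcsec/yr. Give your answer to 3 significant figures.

d = 1/p = 1/0.6659″ = 1.5017 pc.
μ = v_t / (4.74 d) = 3.37 / (4.74 × 1.5017) = 3.37 / 7.1181 = 0.47344 ″/yr.

0.473 arcsec/yr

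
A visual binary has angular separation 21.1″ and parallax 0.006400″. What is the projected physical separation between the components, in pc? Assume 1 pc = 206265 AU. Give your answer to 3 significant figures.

0.0160 pc

d = 1/p = 1/0.006400″ = 156.25 pc.
At distance d (pc), an angle of θ arcsec spans θ·d AU: s = 21.1 × 156.25 = 3296.9 AU.
= 3296.9 / 206265 = 0.015984 pc.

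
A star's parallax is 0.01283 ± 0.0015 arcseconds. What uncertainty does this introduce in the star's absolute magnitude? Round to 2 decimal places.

M = m − 5 log₁₀ d + 5 = m + 5 log₁₀ p + 5, so ∂M/∂p = 5/(p ln 10).
σ_M = (5/ln 10) · (σ_p/p) = 2.1715 × 0.0015/0.01283 = 2.1715 × 0.11691 = 0.25387.

σ_M = 0.25 mag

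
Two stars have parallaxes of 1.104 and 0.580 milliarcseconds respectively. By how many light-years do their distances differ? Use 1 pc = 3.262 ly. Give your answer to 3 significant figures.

d_A = 1/0.001104″ = 905.8 pc; d_B = 1/0.0005800″ = 1724.1 pc.
|d_B − d_A| = |1724.1 − 905.8| = 818.3 pc = 818.3 × 3.262 ly = 2669.3 ly.

2670 ly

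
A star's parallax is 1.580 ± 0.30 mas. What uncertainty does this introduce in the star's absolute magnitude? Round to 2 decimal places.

σ_M = 0.41 mag

M = m − 5 log₁₀ d + 5 = m + 5 log₁₀ p + 5, so ∂M/∂p = 5/(p ln 10).
σ_M = (5/ln 10) · (σ_p/p) = 2.1715 × 0.30/1.580 = 2.1715 × 0.18987 = 0.4123.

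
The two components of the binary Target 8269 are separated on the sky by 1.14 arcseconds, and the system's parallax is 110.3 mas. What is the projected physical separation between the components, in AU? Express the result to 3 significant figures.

10.3 AU

d = 1/p = 1/0.1103″ = 9.0662 pc.
At distance d (pc), an angle of θ arcsec spans θ·d AU: s = 1.14 × 9.0662 = 10.335 AU.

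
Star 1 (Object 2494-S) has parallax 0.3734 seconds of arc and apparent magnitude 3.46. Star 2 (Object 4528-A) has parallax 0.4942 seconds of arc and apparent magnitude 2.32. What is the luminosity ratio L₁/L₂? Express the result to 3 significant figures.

d₁ = 1/p₁ = 1/0.3734″ = 2.6781 pc; d₂ = 1/p₂ = 1/0.4942″ = 2.0235 pc.
M₁ = m₁ − 5 log₁₀ d₁ + 5 = 3.46 − 2.1391 + 5 = 6.3209.
M₂ = 2.32 − 1.5305 + 5 = 5.7895.
L₁/L₂ = 10^(0.4(M₂ − M₁)) = 10^(0.4 × (-0.5314)) = 10^(-0.21256) = 0.61297.

L₁/L₂ = 0.613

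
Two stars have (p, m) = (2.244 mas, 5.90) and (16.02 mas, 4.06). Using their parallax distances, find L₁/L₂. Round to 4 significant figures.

d₁ = 1/p₁ = 1/0.002244″ = 445.63 pc; d₂ = 1/p₂ = 1/0.01602″ = 62.422 pc.
M₁ = m₁ − 5 log₁₀ d₁ + 5 = 5.90 − 13.2449 + 5 = -2.3449.
M₂ = 4.06 − 8.9767 + 5 = 0.0833.
L₁/L₂ = 10^(0.4(M₂ − M₁)) = 10^(0.4 × 2.4282) = 10^0.97128 = 9.3601.

L₁/L₂ = 9.360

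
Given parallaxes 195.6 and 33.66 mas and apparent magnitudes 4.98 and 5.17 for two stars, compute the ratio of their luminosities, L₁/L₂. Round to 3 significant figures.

d₁ = 1/p₁ = 1/0.1956″ = 5.1125 pc; d₂ = 1/p₂ = 1/0.03366″ = 29.709 pc.
M₁ = m₁ − 5 log₁₀ d₁ + 5 = 4.98 − 3.5432 + 5 = 6.4368.
M₂ = 5.17 − 7.3644 + 5 = 2.8056.
L₁/L₂ = 10^(0.4(M₂ − M₁)) = 10^(0.4 × (-3.6312)) = 10^(-1.45248) = 0.035279.

L₁/L₂ = 0.0353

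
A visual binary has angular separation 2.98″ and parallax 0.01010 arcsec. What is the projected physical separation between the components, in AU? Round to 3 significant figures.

d = 1/p = 1/0.01010″ = 99.01 pc.
At distance d (pc), an angle of θ arcsec spans θ·d AU: s = 2.98 × 99.01 = 295.05 AU.

295 AU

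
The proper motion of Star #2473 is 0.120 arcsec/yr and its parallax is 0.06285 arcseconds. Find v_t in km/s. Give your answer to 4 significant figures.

9.050 km/s

d = 1/p = 1/0.06285″ = 15.911 pc.
v_t = 4.74 × μ × d = 4.74 × 0.120 × 15.911 = 9.0502 km/s.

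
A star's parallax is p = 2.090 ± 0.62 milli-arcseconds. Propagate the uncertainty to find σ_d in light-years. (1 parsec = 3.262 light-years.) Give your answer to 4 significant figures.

463.0 ly

d = 1/p, so σ_d = σ_p / p².
σ_d = 0.000620 / (0.002090)² = 0.000620 / 0.0000043681 = 141.94 pc = 141.94 × 3.262 ly = 463.01 ly.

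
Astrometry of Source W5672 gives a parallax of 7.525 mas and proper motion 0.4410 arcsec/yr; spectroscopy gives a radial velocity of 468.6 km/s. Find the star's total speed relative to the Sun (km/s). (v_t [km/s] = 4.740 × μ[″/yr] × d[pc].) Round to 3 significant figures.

d = 1/p = 1/0.007525″ = 132.89 pc.
v_t = 4.740 μ d = 4.740 × 0.4410 × 132.89 = 277.79 km/s.
v = √(v_r² + v_t²) = √(468.6² + 277.79²) = √296753 = 544.75 km/s.

545 km/s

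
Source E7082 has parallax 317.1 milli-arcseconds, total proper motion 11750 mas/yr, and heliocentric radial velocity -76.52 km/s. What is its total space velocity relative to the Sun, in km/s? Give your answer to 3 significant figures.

d = 1/p = 1/0.3171″ = 3.1536 pc.
μ = 11750 mas/yr = 11.75 ″/yr.
v_t = 4.740 μ d = 4.740 × 11.75 × 3.1536 = 175.64 km/s.
v = √(v_r² + v_t²) = √((-76.52)² + 175.64²) = √36704.7 = 191.58 km/s.

192 km/s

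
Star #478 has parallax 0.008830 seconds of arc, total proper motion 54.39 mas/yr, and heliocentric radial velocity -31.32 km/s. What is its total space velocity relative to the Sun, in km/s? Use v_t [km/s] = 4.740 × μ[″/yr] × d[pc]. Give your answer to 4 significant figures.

d = 1/p = 1/0.008830″ = 113.25 pc.
μ = 54.39 mas/yr = 0.05439 ″/yr.
v_t = 4.740 μ d = 4.740 × 0.05439 × 113.25 = 29.197 km/s.
v = √(v_r² + v_t²) = √((-31.32)² + 29.197²) = √1833.41 = 42.818 km/s.

42.82 km/s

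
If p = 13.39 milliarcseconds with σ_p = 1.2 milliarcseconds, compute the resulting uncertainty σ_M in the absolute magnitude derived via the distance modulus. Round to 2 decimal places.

M = m − 5 log₁₀ d + 5 = m + 5 log₁₀ p + 5, so ∂M/∂p = 5/(p ln 10).
σ_M = (5/ln 10) · (σ_p/p) = 2.1715 × 1.2/13.39 = 2.1715 × 0.089619 = 0.19461.

σ_M = 0.19 mag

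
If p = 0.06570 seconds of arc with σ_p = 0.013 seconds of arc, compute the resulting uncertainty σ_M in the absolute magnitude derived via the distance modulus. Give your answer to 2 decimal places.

σ_M = 0.43 mag

M = m − 5 log₁₀ d + 5 = m + 5 log₁₀ p + 5, so ∂M/∂p = 5/(p ln 10).
σ_M = (5/ln 10) · (σ_p/p) = 2.1715 × 0.013/0.06570 = 2.1715 × 0.19787 = 0.42967.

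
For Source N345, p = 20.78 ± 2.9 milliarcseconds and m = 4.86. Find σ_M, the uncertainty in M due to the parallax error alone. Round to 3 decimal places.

σ_M = 0.303 mag

M = m − 5 log₁₀ d + 5 = m + 5 log₁₀ p + 5, so ∂M/∂p = 5/(p ln 10).
σ_M = (5/ln 10) · (σ_p/p) = 2.1715 × 2.9/20.78 = 2.1715 × 0.13956 = 0.30305.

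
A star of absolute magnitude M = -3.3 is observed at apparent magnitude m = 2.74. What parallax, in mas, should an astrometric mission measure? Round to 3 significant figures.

m − M = 2.74 − (-3.3) = 6.04.
d = 10^((m−M)/5 + 1) = 10^2.208 = 161.44 pc.
p = 1/d = 1/161.44 = 0.0061943 arcsec = 6.1943 mas.

6.19 mas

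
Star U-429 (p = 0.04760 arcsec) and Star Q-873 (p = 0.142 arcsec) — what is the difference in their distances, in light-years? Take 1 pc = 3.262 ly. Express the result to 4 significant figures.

d_A = 1/0.04760″ = 21.008 pc; d_B = 1/0.1420″ = 7.0423 pc.
|d_B − d_A| = |7.0423 − 21.008| = 13.966 pc = 13.966 × 3.262 ly = 45.557 ly.

45.56 ly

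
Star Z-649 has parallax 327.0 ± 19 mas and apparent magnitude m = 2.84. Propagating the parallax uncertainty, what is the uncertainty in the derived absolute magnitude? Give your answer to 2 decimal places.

σ_M = 0.13 mag

M = m − 5 log₁₀ d + 5 = m + 5 log₁₀ p + 5, so ∂M/∂p = 5/(p ln 10).
σ_M = (5/ln 10) · (σ_p/p) = 2.1715 × 19/327.0 = 2.1715 × 0.058104 = 0.12617.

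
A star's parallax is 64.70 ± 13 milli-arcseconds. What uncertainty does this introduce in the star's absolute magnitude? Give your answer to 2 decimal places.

σ_M = 0.44 mag

M = m − 5 log₁₀ d + 5 = m + 5 log₁₀ p + 5, so ∂M/∂p = 5/(p ln 10).
σ_M = (5/ln 10) · (σ_p/p) = 2.1715 × 13/64.70 = 2.1715 × 0.20093 = 0.43632.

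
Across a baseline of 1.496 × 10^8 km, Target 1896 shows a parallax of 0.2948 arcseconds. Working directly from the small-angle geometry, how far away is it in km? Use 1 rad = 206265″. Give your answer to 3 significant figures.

1.05 × 10^14 km

θ = 0.2948″ = 0.2948/206265 = 1.4292 × 10^-6 rad.
d = B/θ = (1.496 × 10^8) / (1.4292 × 10^-6) = 1.0467 × 10^14 km.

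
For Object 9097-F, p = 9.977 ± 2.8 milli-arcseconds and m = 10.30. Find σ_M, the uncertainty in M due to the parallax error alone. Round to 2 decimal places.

σ_M = 0.61 mag

M = m − 5 log₁₀ d + 5 = m + 5 log₁₀ p + 5, so ∂M/∂p = 5/(p ln 10).
σ_M = (5/ln 10) · (σ_p/p) = 2.1715 × 2.8/9.977 = 2.1715 × 0.28065 = 0.60943.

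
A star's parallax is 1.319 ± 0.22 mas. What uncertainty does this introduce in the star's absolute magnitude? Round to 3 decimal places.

σ_M = 0.362 mag

M = m − 5 log₁₀ d + 5 = m + 5 log₁₀ p + 5, so ∂M/∂p = 5/(p ln 10).
σ_M = (5/ln 10) · (σ_p/p) = 2.1715 × 0.22/1.319 = 2.1715 × 0.16679 = 0.36218.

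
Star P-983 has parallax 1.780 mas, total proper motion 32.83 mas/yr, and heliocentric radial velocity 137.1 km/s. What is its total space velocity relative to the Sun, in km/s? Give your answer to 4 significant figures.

162.6 km/s

d = 1/p = 1/0.001780″ = 561.8 pc.
μ = 32.83 mas/yr = 0.03283 ″/yr.
v_t = 4.740 μ d = 4.740 × 0.03283 × 561.8 = 87.424 km/s.
v = √(v_r² + v_t²) = √(137.1² + 87.424²) = √26439.4 = 162.6 km/s.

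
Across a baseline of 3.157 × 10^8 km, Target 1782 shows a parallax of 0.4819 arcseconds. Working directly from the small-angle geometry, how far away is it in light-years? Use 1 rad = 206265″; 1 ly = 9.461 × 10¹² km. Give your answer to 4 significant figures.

θ = 0.4819″ = 0.4819/206265 = 2.3363 × 10^-6 rad.
d = B/θ = (3.157 × 10^8) / (2.3363 × 10^-6) = 1.3513 × 10^14 km = (1.3513 × 10^14) / (9.461 × 10^12) ly = 14.283 ly.

14.28 ly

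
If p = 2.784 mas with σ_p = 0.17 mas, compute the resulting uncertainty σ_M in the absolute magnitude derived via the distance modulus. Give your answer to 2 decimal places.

M = m − 5 log₁₀ d + 5 = m + 5 log₁₀ p + 5, so ∂M/∂p = 5/(p ln 10).
σ_M = (5/ln 10) · (σ_p/p) = 2.1715 × 0.17/2.784 = 2.1715 × 0.061063 = 0.1326.

σ_M = 0.13 mag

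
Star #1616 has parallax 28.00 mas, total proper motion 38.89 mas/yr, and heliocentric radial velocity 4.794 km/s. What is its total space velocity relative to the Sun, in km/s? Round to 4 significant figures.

8.144 km/s

d = 1/p = 1/0.02800″ = 35.714 pc.
μ = 38.89 mas/yr = 0.03889 ″/yr.
v_t = 4.740 μ d = 4.740 × 0.03889 × 35.714 = 6.5835 km/s.
v = √(v_r² + v_t²) = √(4.794² + 6.5835²) = √66.3249 = 8.144 km/s.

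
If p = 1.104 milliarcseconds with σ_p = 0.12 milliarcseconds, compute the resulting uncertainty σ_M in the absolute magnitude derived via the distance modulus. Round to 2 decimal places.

M = m − 5 log₁₀ d + 5 = m + 5 log₁₀ p + 5, so ∂M/∂p = 5/(p ln 10).
σ_M = (5/ln 10) · (σ_p/p) = 2.1715 × 0.12/1.104 = 2.1715 × 0.1087 = 0.23604.

σ_M = 0.24 mag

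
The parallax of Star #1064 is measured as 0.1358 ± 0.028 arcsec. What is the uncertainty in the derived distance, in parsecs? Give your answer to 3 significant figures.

1.52 pc

d = 1/p, so σ_d = σ_p / p².
σ_d = 0.0280 / (0.1358)² = 0.0280 / 0.018442 = 1.5183 pc.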